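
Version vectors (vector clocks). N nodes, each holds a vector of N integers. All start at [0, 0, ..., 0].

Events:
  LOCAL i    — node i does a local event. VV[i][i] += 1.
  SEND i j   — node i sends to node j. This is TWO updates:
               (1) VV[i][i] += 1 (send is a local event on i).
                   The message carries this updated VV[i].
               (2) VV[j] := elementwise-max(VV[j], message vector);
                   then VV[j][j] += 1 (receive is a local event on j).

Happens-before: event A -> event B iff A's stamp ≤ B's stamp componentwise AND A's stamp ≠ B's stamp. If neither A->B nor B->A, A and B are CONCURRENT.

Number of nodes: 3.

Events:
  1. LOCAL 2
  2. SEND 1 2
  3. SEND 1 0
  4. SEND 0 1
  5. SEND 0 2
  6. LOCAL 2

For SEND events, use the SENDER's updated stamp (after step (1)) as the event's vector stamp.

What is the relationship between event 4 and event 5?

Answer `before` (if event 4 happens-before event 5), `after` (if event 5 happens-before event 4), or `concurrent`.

Answer: before

Derivation:
Initial: VV[0]=[0, 0, 0]
Initial: VV[1]=[0, 0, 0]
Initial: VV[2]=[0, 0, 0]
Event 1: LOCAL 2: VV[2][2]++ -> VV[2]=[0, 0, 1]
Event 2: SEND 1->2: VV[1][1]++ -> VV[1]=[0, 1, 0], msg_vec=[0, 1, 0]; VV[2]=max(VV[2],msg_vec) then VV[2][2]++ -> VV[2]=[0, 1, 2]
Event 3: SEND 1->0: VV[1][1]++ -> VV[1]=[0, 2, 0], msg_vec=[0, 2, 0]; VV[0]=max(VV[0],msg_vec) then VV[0][0]++ -> VV[0]=[1, 2, 0]
Event 4: SEND 0->1: VV[0][0]++ -> VV[0]=[2, 2, 0], msg_vec=[2, 2, 0]; VV[1]=max(VV[1],msg_vec) then VV[1][1]++ -> VV[1]=[2, 3, 0]
Event 5: SEND 0->2: VV[0][0]++ -> VV[0]=[3, 2, 0], msg_vec=[3, 2, 0]; VV[2]=max(VV[2],msg_vec) then VV[2][2]++ -> VV[2]=[3, 2, 3]
Event 6: LOCAL 2: VV[2][2]++ -> VV[2]=[3, 2, 4]
Event 4 stamp: [2, 2, 0]
Event 5 stamp: [3, 2, 0]
[2, 2, 0] <= [3, 2, 0]? True
[3, 2, 0] <= [2, 2, 0]? False
Relation: before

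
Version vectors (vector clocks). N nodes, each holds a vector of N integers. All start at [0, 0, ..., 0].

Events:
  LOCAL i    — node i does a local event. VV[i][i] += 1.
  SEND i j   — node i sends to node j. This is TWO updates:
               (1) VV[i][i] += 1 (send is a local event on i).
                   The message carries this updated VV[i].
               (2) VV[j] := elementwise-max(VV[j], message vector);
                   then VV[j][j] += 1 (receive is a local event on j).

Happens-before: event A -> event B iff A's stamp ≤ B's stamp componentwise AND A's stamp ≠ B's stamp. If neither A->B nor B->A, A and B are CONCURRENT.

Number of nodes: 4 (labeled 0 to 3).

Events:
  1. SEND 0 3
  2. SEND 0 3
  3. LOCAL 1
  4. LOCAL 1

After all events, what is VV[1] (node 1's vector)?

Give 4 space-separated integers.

Answer: 0 2 0 0

Derivation:
Initial: VV[0]=[0, 0, 0, 0]
Initial: VV[1]=[0, 0, 0, 0]
Initial: VV[2]=[0, 0, 0, 0]
Initial: VV[3]=[0, 0, 0, 0]
Event 1: SEND 0->3: VV[0][0]++ -> VV[0]=[1, 0, 0, 0], msg_vec=[1, 0, 0, 0]; VV[3]=max(VV[3],msg_vec) then VV[3][3]++ -> VV[3]=[1, 0, 0, 1]
Event 2: SEND 0->3: VV[0][0]++ -> VV[0]=[2, 0, 0, 0], msg_vec=[2, 0, 0, 0]; VV[3]=max(VV[3],msg_vec) then VV[3][3]++ -> VV[3]=[2, 0, 0, 2]
Event 3: LOCAL 1: VV[1][1]++ -> VV[1]=[0, 1, 0, 0]
Event 4: LOCAL 1: VV[1][1]++ -> VV[1]=[0, 2, 0, 0]
Final vectors: VV[0]=[2, 0, 0, 0]; VV[1]=[0, 2, 0, 0]; VV[2]=[0, 0, 0, 0]; VV[3]=[2, 0, 0, 2]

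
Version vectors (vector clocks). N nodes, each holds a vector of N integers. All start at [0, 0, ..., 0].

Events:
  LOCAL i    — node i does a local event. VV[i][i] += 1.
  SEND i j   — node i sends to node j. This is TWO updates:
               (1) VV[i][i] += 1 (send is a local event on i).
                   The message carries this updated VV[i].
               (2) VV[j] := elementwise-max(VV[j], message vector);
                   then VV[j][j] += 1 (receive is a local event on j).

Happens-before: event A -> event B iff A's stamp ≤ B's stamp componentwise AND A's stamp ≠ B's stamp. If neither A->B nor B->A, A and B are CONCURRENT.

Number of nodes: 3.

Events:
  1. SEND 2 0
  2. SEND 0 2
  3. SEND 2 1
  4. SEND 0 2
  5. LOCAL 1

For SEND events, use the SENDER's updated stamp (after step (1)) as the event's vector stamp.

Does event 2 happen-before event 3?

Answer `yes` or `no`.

Answer: yes

Derivation:
Initial: VV[0]=[0, 0, 0]
Initial: VV[1]=[0, 0, 0]
Initial: VV[2]=[0, 0, 0]
Event 1: SEND 2->0: VV[2][2]++ -> VV[2]=[0, 0, 1], msg_vec=[0, 0, 1]; VV[0]=max(VV[0],msg_vec) then VV[0][0]++ -> VV[0]=[1, 0, 1]
Event 2: SEND 0->2: VV[0][0]++ -> VV[0]=[2, 0, 1], msg_vec=[2, 0, 1]; VV[2]=max(VV[2],msg_vec) then VV[2][2]++ -> VV[2]=[2, 0, 2]
Event 3: SEND 2->1: VV[2][2]++ -> VV[2]=[2, 0, 3], msg_vec=[2, 0, 3]; VV[1]=max(VV[1],msg_vec) then VV[1][1]++ -> VV[1]=[2, 1, 3]
Event 4: SEND 0->2: VV[0][0]++ -> VV[0]=[3, 0, 1], msg_vec=[3, 0, 1]; VV[2]=max(VV[2],msg_vec) then VV[2][2]++ -> VV[2]=[3, 0, 4]
Event 5: LOCAL 1: VV[1][1]++ -> VV[1]=[2, 2, 3]
Event 2 stamp: [2, 0, 1]
Event 3 stamp: [2, 0, 3]
[2, 0, 1] <= [2, 0, 3]? True. Equal? False. Happens-before: True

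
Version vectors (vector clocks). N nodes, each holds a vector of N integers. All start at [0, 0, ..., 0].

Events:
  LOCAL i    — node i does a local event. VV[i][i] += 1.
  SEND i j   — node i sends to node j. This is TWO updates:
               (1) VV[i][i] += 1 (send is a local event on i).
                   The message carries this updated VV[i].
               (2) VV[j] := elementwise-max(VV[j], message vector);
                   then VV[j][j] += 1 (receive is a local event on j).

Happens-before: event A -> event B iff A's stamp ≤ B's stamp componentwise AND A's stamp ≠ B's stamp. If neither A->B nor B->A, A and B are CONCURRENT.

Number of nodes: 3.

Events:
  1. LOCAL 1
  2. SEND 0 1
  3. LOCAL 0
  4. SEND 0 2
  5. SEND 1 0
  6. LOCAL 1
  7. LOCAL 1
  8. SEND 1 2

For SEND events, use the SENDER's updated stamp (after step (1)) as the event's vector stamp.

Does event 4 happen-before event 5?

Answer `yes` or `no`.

Answer: no

Derivation:
Initial: VV[0]=[0, 0, 0]
Initial: VV[1]=[0, 0, 0]
Initial: VV[2]=[0, 0, 0]
Event 1: LOCAL 1: VV[1][1]++ -> VV[1]=[0, 1, 0]
Event 2: SEND 0->1: VV[0][0]++ -> VV[0]=[1, 0, 0], msg_vec=[1, 0, 0]; VV[1]=max(VV[1],msg_vec) then VV[1][1]++ -> VV[1]=[1, 2, 0]
Event 3: LOCAL 0: VV[0][0]++ -> VV[0]=[2, 0, 0]
Event 4: SEND 0->2: VV[0][0]++ -> VV[0]=[3, 0, 0], msg_vec=[3, 0, 0]; VV[2]=max(VV[2],msg_vec) then VV[2][2]++ -> VV[2]=[3, 0, 1]
Event 5: SEND 1->0: VV[1][1]++ -> VV[1]=[1, 3, 0], msg_vec=[1, 3, 0]; VV[0]=max(VV[0],msg_vec) then VV[0][0]++ -> VV[0]=[4, 3, 0]
Event 6: LOCAL 1: VV[1][1]++ -> VV[1]=[1, 4, 0]
Event 7: LOCAL 1: VV[1][1]++ -> VV[1]=[1, 5, 0]
Event 8: SEND 1->2: VV[1][1]++ -> VV[1]=[1, 6, 0], msg_vec=[1, 6, 0]; VV[2]=max(VV[2],msg_vec) then VV[2][2]++ -> VV[2]=[3, 6, 2]
Event 4 stamp: [3, 0, 0]
Event 5 stamp: [1, 3, 0]
[3, 0, 0] <= [1, 3, 0]? False. Equal? False. Happens-before: False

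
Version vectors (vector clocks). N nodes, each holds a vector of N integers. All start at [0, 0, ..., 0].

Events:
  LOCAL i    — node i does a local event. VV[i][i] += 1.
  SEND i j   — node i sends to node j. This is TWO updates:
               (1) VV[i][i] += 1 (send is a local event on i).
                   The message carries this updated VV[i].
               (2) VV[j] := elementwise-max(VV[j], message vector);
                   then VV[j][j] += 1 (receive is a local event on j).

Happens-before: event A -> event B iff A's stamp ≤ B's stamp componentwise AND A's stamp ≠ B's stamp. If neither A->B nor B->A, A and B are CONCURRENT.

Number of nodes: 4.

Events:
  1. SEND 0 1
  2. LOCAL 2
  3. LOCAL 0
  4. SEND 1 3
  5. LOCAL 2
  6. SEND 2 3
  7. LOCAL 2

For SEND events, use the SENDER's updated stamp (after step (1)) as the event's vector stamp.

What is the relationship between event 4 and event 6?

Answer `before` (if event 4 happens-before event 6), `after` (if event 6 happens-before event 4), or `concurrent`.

Answer: concurrent

Derivation:
Initial: VV[0]=[0, 0, 0, 0]
Initial: VV[1]=[0, 0, 0, 0]
Initial: VV[2]=[0, 0, 0, 0]
Initial: VV[3]=[0, 0, 0, 0]
Event 1: SEND 0->1: VV[0][0]++ -> VV[0]=[1, 0, 0, 0], msg_vec=[1, 0, 0, 0]; VV[1]=max(VV[1],msg_vec) then VV[1][1]++ -> VV[1]=[1, 1, 0, 0]
Event 2: LOCAL 2: VV[2][2]++ -> VV[2]=[0, 0, 1, 0]
Event 3: LOCAL 0: VV[0][0]++ -> VV[0]=[2, 0, 0, 0]
Event 4: SEND 1->3: VV[1][1]++ -> VV[1]=[1, 2, 0, 0], msg_vec=[1, 2, 0, 0]; VV[3]=max(VV[3],msg_vec) then VV[3][3]++ -> VV[3]=[1, 2, 0, 1]
Event 5: LOCAL 2: VV[2][2]++ -> VV[2]=[0, 0, 2, 0]
Event 6: SEND 2->3: VV[2][2]++ -> VV[2]=[0, 0, 3, 0], msg_vec=[0, 0, 3, 0]; VV[3]=max(VV[3],msg_vec) then VV[3][3]++ -> VV[3]=[1, 2, 3, 2]
Event 7: LOCAL 2: VV[2][2]++ -> VV[2]=[0, 0, 4, 0]
Event 4 stamp: [1, 2, 0, 0]
Event 6 stamp: [0, 0, 3, 0]
[1, 2, 0, 0] <= [0, 0, 3, 0]? False
[0, 0, 3, 0] <= [1, 2, 0, 0]? False
Relation: concurrent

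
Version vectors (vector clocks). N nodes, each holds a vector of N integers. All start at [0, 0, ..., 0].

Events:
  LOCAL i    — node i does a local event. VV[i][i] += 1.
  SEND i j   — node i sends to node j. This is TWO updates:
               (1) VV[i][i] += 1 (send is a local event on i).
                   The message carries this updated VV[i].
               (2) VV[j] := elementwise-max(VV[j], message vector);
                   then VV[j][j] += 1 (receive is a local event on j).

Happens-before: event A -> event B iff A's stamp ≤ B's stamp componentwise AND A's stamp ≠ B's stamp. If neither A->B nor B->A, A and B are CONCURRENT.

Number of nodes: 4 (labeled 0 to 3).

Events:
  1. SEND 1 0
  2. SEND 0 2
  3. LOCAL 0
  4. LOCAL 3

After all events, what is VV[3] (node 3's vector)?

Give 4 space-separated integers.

Answer: 0 0 0 1

Derivation:
Initial: VV[0]=[0, 0, 0, 0]
Initial: VV[1]=[0, 0, 0, 0]
Initial: VV[2]=[0, 0, 0, 0]
Initial: VV[3]=[0, 0, 0, 0]
Event 1: SEND 1->0: VV[1][1]++ -> VV[1]=[0, 1, 0, 0], msg_vec=[0, 1, 0, 0]; VV[0]=max(VV[0],msg_vec) then VV[0][0]++ -> VV[0]=[1, 1, 0, 0]
Event 2: SEND 0->2: VV[0][0]++ -> VV[0]=[2, 1, 0, 0], msg_vec=[2, 1, 0, 0]; VV[2]=max(VV[2],msg_vec) then VV[2][2]++ -> VV[2]=[2, 1, 1, 0]
Event 3: LOCAL 0: VV[0][0]++ -> VV[0]=[3, 1, 0, 0]
Event 4: LOCAL 3: VV[3][3]++ -> VV[3]=[0, 0, 0, 1]
Final vectors: VV[0]=[3, 1, 0, 0]; VV[1]=[0, 1, 0, 0]; VV[2]=[2, 1, 1, 0]; VV[3]=[0, 0, 0, 1]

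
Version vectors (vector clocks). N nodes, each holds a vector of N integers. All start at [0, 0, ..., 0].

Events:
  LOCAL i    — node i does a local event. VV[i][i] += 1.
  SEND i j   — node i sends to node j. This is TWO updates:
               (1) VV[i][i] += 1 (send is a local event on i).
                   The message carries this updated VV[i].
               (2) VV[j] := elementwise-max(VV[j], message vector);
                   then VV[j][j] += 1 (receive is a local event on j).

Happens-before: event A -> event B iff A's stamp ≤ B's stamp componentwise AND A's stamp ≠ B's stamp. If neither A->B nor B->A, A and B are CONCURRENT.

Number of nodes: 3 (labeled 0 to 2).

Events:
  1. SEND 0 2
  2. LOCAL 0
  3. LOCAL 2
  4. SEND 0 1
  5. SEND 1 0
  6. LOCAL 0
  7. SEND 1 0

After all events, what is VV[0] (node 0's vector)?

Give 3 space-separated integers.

Initial: VV[0]=[0, 0, 0]
Initial: VV[1]=[0, 0, 0]
Initial: VV[2]=[0, 0, 0]
Event 1: SEND 0->2: VV[0][0]++ -> VV[0]=[1, 0, 0], msg_vec=[1, 0, 0]; VV[2]=max(VV[2],msg_vec) then VV[2][2]++ -> VV[2]=[1, 0, 1]
Event 2: LOCAL 0: VV[0][0]++ -> VV[0]=[2, 0, 0]
Event 3: LOCAL 2: VV[2][2]++ -> VV[2]=[1, 0, 2]
Event 4: SEND 0->1: VV[0][0]++ -> VV[0]=[3, 0, 0], msg_vec=[3, 0, 0]; VV[1]=max(VV[1],msg_vec) then VV[1][1]++ -> VV[1]=[3, 1, 0]
Event 5: SEND 1->0: VV[1][1]++ -> VV[1]=[3, 2, 0], msg_vec=[3, 2, 0]; VV[0]=max(VV[0],msg_vec) then VV[0][0]++ -> VV[0]=[4, 2, 0]
Event 6: LOCAL 0: VV[0][0]++ -> VV[0]=[5, 2, 0]
Event 7: SEND 1->0: VV[1][1]++ -> VV[1]=[3, 3, 0], msg_vec=[3, 3, 0]; VV[0]=max(VV[0],msg_vec) then VV[0][0]++ -> VV[0]=[6, 3, 0]
Final vectors: VV[0]=[6, 3, 0]; VV[1]=[3, 3, 0]; VV[2]=[1, 0, 2]

Answer: 6 3 0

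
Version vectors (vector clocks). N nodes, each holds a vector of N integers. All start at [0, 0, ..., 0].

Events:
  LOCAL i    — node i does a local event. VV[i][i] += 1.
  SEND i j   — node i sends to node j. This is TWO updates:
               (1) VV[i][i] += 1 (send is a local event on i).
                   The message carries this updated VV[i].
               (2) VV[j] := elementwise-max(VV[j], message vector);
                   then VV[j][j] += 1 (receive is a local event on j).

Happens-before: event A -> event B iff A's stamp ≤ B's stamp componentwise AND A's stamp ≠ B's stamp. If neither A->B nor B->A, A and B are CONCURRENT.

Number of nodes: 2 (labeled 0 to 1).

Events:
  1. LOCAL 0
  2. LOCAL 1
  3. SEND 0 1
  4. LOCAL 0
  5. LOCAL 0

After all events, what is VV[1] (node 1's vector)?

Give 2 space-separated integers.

Answer: 2 2

Derivation:
Initial: VV[0]=[0, 0]
Initial: VV[1]=[0, 0]
Event 1: LOCAL 0: VV[0][0]++ -> VV[0]=[1, 0]
Event 2: LOCAL 1: VV[1][1]++ -> VV[1]=[0, 1]
Event 3: SEND 0->1: VV[0][0]++ -> VV[0]=[2, 0], msg_vec=[2, 0]; VV[1]=max(VV[1],msg_vec) then VV[1][1]++ -> VV[1]=[2, 2]
Event 4: LOCAL 0: VV[0][0]++ -> VV[0]=[3, 0]
Event 5: LOCAL 0: VV[0][0]++ -> VV[0]=[4, 0]
Final vectors: VV[0]=[4, 0]; VV[1]=[2, 2]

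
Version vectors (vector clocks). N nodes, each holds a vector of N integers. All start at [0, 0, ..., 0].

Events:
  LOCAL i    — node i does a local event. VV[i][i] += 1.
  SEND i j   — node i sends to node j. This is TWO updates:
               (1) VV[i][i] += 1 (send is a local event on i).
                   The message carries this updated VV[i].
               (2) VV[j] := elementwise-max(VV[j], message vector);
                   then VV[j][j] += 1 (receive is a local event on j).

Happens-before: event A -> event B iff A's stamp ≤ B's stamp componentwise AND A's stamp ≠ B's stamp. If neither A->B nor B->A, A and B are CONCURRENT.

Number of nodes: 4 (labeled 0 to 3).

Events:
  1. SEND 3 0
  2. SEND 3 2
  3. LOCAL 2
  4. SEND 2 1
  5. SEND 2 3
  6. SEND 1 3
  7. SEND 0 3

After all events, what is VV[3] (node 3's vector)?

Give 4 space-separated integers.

Initial: VV[0]=[0, 0, 0, 0]
Initial: VV[1]=[0, 0, 0, 0]
Initial: VV[2]=[0, 0, 0, 0]
Initial: VV[3]=[0, 0, 0, 0]
Event 1: SEND 3->0: VV[3][3]++ -> VV[3]=[0, 0, 0, 1], msg_vec=[0, 0, 0, 1]; VV[0]=max(VV[0],msg_vec) then VV[0][0]++ -> VV[0]=[1, 0, 0, 1]
Event 2: SEND 3->2: VV[3][3]++ -> VV[3]=[0, 0, 0, 2], msg_vec=[0, 0, 0, 2]; VV[2]=max(VV[2],msg_vec) then VV[2][2]++ -> VV[2]=[0, 0, 1, 2]
Event 3: LOCAL 2: VV[2][2]++ -> VV[2]=[0, 0, 2, 2]
Event 4: SEND 2->1: VV[2][2]++ -> VV[2]=[0, 0, 3, 2], msg_vec=[0, 0, 3, 2]; VV[1]=max(VV[1],msg_vec) then VV[1][1]++ -> VV[1]=[0, 1, 3, 2]
Event 5: SEND 2->3: VV[2][2]++ -> VV[2]=[0, 0, 4, 2], msg_vec=[0, 0, 4, 2]; VV[3]=max(VV[3],msg_vec) then VV[3][3]++ -> VV[3]=[0, 0, 4, 3]
Event 6: SEND 1->3: VV[1][1]++ -> VV[1]=[0, 2, 3, 2], msg_vec=[0, 2, 3, 2]; VV[3]=max(VV[3],msg_vec) then VV[3][3]++ -> VV[3]=[0, 2, 4, 4]
Event 7: SEND 0->3: VV[0][0]++ -> VV[0]=[2, 0, 0, 1], msg_vec=[2, 0, 0, 1]; VV[3]=max(VV[3],msg_vec) then VV[3][3]++ -> VV[3]=[2, 2, 4, 5]
Final vectors: VV[0]=[2, 0, 0, 1]; VV[1]=[0, 2, 3, 2]; VV[2]=[0, 0, 4, 2]; VV[3]=[2, 2, 4, 5]

Answer: 2 2 4 5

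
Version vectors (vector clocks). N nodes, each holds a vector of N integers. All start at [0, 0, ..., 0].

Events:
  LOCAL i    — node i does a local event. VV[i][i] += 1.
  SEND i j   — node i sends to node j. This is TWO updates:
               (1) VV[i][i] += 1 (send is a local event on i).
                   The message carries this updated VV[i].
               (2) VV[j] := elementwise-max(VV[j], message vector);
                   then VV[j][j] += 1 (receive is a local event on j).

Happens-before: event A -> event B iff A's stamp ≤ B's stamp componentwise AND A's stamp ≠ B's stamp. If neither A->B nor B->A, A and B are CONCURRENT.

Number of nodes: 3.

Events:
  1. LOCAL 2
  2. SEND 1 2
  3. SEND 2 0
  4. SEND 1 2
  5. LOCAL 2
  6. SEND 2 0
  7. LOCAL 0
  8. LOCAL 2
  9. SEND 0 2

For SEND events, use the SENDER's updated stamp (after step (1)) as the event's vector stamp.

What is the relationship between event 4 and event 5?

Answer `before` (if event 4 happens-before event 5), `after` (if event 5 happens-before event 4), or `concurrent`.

Answer: before

Derivation:
Initial: VV[0]=[0, 0, 0]
Initial: VV[1]=[0, 0, 0]
Initial: VV[2]=[0, 0, 0]
Event 1: LOCAL 2: VV[2][2]++ -> VV[2]=[0, 0, 1]
Event 2: SEND 1->2: VV[1][1]++ -> VV[1]=[0, 1, 0], msg_vec=[0, 1, 0]; VV[2]=max(VV[2],msg_vec) then VV[2][2]++ -> VV[2]=[0, 1, 2]
Event 3: SEND 2->0: VV[2][2]++ -> VV[2]=[0, 1, 3], msg_vec=[0, 1, 3]; VV[0]=max(VV[0],msg_vec) then VV[0][0]++ -> VV[0]=[1, 1, 3]
Event 4: SEND 1->2: VV[1][1]++ -> VV[1]=[0, 2, 0], msg_vec=[0, 2, 0]; VV[2]=max(VV[2],msg_vec) then VV[2][2]++ -> VV[2]=[0, 2, 4]
Event 5: LOCAL 2: VV[2][2]++ -> VV[2]=[0, 2, 5]
Event 6: SEND 2->0: VV[2][2]++ -> VV[2]=[0, 2, 6], msg_vec=[0, 2, 6]; VV[0]=max(VV[0],msg_vec) then VV[0][0]++ -> VV[0]=[2, 2, 6]
Event 7: LOCAL 0: VV[0][0]++ -> VV[0]=[3, 2, 6]
Event 8: LOCAL 2: VV[2][2]++ -> VV[2]=[0, 2, 7]
Event 9: SEND 0->2: VV[0][0]++ -> VV[0]=[4, 2, 6], msg_vec=[4, 2, 6]; VV[2]=max(VV[2],msg_vec) then VV[2][2]++ -> VV[2]=[4, 2, 8]
Event 4 stamp: [0, 2, 0]
Event 5 stamp: [0, 2, 5]
[0, 2, 0] <= [0, 2, 5]? True
[0, 2, 5] <= [0, 2, 0]? False
Relation: before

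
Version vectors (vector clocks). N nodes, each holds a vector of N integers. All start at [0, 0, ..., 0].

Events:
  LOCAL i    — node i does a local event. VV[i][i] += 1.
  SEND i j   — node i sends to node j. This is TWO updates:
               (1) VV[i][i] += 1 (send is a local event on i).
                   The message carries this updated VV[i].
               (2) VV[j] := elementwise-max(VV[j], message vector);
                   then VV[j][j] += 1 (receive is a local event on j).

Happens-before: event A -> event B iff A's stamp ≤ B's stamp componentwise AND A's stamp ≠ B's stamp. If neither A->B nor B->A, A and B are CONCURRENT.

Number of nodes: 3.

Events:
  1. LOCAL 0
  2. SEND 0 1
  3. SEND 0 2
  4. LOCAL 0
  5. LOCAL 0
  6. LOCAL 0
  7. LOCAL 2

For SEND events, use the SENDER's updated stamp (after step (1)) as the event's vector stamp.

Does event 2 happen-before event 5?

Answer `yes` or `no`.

Initial: VV[0]=[0, 0, 0]
Initial: VV[1]=[0, 0, 0]
Initial: VV[2]=[0, 0, 0]
Event 1: LOCAL 0: VV[0][0]++ -> VV[0]=[1, 0, 0]
Event 2: SEND 0->1: VV[0][0]++ -> VV[0]=[2, 0, 0], msg_vec=[2, 0, 0]; VV[1]=max(VV[1],msg_vec) then VV[1][1]++ -> VV[1]=[2, 1, 0]
Event 3: SEND 0->2: VV[0][0]++ -> VV[0]=[3, 0, 0], msg_vec=[3, 0, 0]; VV[2]=max(VV[2],msg_vec) then VV[2][2]++ -> VV[2]=[3, 0, 1]
Event 4: LOCAL 0: VV[0][0]++ -> VV[0]=[4, 0, 0]
Event 5: LOCAL 0: VV[0][0]++ -> VV[0]=[5, 0, 0]
Event 6: LOCAL 0: VV[0][0]++ -> VV[0]=[6, 0, 0]
Event 7: LOCAL 2: VV[2][2]++ -> VV[2]=[3, 0, 2]
Event 2 stamp: [2, 0, 0]
Event 5 stamp: [5, 0, 0]
[2, 0, 0] <= [5, 0, 0]? True. Equal? False. Happens-before: True

Answer: yes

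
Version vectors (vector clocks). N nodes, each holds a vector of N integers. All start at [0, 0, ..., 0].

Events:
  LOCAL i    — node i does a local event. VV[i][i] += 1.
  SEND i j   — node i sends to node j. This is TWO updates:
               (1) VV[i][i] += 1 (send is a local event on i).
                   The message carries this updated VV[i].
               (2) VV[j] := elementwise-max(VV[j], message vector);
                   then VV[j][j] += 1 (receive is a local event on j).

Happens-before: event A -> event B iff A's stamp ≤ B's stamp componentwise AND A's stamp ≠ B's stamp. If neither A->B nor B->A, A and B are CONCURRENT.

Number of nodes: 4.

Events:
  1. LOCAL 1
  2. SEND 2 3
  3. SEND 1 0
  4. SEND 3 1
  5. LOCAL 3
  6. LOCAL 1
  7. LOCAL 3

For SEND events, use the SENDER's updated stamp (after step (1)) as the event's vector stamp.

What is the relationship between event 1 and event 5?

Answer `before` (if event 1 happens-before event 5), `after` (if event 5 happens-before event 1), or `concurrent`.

Initial: VV[0]=[0, 0, 0, 0]
Initial: VV[1]=[0, 0, 0, 0]
Initial: VV[2]=[0, 0, 0, 0]
Initial: VV[3]=[0, 0, 0, 0]
Event 1: LOCAL 1: VV[1][1]++ -> VV[1]=[0, 1, 0, 0]
Event 2: SEND 2->3: VV[2][2]++ -> VV[2]=[0, 0, 1, 0], msg_vec=[0, 0, 1, 0]; VV[3]=max(VV[3],msg_vec) then VV[3][3]++ -> VV[3]=[0, 0, 1, 1]
Event 3: SEND 1->0: VV[1][1]++ -> VV[1]=[0, 2, 0, 0], msg_vec=[0, 2, 0, 0]; VV[0]=max(VV[0],msg_vec) then VV[0][0]++ -> VV[0]=[1, 2, 0, 0]
Event 4: SEND 3->1: VV[3][3]++ -> VV[3]=[0, 0, 1, 2], msg_vec=[0, 0, 1, 2]; VV[1]=max(VV[1],msg_vec) then VV[1][1]++ -> VV[1]=[0, 3, 1, 2]
Event 5: LOCAL 3: VV[3][3]++ -> VV[3]=[0, 0, 1, 3]
Event 6: LOCAL 1: VV[1][1]++ -> VV[1]=[0, 4, 1, 2]
Event 7: LOCAL 3: VV[3][3]++ -> VV[3]=[0, 0, 1, 4]
Event 1 stamp: [0, 1, 0, 0]
Event 5 stamp: [0, 0, 1, 3]
[0, 1, 0, 0] <= [0, 0, 1, 3]? False
[0, 0, 1, 3] <= [0, 1, 0, 0]? False
Relation: concurrent

Answer: concurrent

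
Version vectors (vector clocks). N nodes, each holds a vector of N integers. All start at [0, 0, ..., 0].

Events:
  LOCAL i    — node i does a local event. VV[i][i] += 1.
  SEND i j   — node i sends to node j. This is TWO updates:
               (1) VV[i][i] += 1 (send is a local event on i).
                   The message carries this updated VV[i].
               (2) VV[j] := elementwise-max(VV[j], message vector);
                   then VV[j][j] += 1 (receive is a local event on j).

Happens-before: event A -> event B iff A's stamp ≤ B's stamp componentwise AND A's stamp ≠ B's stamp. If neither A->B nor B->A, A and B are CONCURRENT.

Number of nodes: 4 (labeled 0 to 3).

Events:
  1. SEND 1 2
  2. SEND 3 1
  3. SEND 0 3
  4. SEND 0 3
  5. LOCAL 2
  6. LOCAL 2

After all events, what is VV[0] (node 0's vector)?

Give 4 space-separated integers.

Initial: VV[0]=[0, 0, 0, 0]
Initial: VV[1]=[0, 0, 0, 0]
Initial: VV[2]=[0, 0, 0, 0]
Initial: VV[3]=[0, 0, 0, 0]
Event 1: SEND 1->2: VV[1][1]++ -> VV[1]=[0, 1, 0, 0], msg_vec=[0, 1, 0, 0]; VV[2]=max(VV[2],msg_vec) then VV[2][2]++ -> VV[2]=[0, 1, 1, 0]
Event 2: SEND 3->1: VV[3][3]++ -> VV[3]=[0, 0, 0, 1], msg_vec=[0, 0, 0, 1]; VV[1]=max(VV[1],msg_vec) then VV[1][1]++ -> VV[1]=[0, 2, 0, 1]
Event 3: SEND 0->3: VV[0][0]++ -> VV[0]=[1, 0, 0, 0], msg_vec=[1, 0, 0, 0]; VV[3]=max(VV[3],msg_vec) then VV[3][3]++ -> VV[3]=[1, 0, 0, 2]
Event 4: SEND 0->3: VV[0][0]++ -> VV[0]=[2, 0, 0, 0], msg_vec=[2, 0, 0, 0]; VV[3]=max(VV[3],msg_vec) then VV[3][3]++ -> VV[3]=[2, 0, 0, 3]
Event 5: LOCAL 2: VV[2][2]++ -> VV[2]=[0, 1, 2, 0]
Event 6: LOCAL 2: VV[2][2]++ -> VV[2]=[0, 1, 3, 0]
Final vectors: VV[0]=[2, 0, 0, 0]; VV[1]=[0, 2, 0, 1]; VV[2]=[0, 1, 3, 0]; VV[3]=[2, 0, 0, 3]

Answer: 2 0 0 0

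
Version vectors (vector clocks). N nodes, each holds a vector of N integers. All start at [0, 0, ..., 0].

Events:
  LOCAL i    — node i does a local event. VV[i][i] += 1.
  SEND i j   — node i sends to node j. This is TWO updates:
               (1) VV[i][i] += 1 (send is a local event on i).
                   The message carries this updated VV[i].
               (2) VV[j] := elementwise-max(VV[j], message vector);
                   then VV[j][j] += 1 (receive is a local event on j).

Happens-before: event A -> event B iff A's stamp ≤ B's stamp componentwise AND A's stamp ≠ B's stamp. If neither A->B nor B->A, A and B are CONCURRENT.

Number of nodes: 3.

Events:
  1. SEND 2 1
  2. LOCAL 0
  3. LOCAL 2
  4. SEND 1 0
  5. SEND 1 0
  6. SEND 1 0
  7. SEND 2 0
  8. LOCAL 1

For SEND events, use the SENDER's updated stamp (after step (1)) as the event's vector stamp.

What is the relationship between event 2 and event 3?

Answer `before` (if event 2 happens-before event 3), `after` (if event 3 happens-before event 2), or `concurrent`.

Answer: concurrent

Derivation:
Initial: VV[0]=[0, 0, 0]
Initial: VV[1]=[0, 0, 0]
Initial: VV[2]=[0, 0, 0]
Event 1: SEND 2->1: VV[2][2]++ -> VV[2]=[0, 0, 1], msg_vec=[0, 0, 1]; VV[1]=max(VV[1],msg_vec) then VV[1][1]++ -> VV[1]=[0, 1, 1]
Event 2: LOCAL 0: VV[0][0]++ -> VV[0]=[1, 0, 0]
Event 3: LOCAL 2: VV[2][2]++ -> VV[2]=[0, 0, 2]
Event 4: SEND 1->0: VV[1][1]++ -> VV[1]=[0, 2, 1], msg_vec=[0, 2, 1]; VV[0]=max(VV[0],msg_vec) then VV[0][0]++ -> VV[0]=[2, 2, 1]
Event 5: SEND 1->0: VV[1][1]++ -> VV[1]=[0, 3, 1], msg_vec=[0, 3, 1]; VV[0]=max(VV[0],msg_vec) then VV[0][0]++ -> VV[0]=[3, 3, 1]
Event 6: SEND 1->0: VV[1][1]++ -> VV[1]=[0, 4, 1], msg_vec=[0, 4, 1]; VV[0]=max(VV[0],msg_vec) then VV[0][0]++ -> VV[0]=[4, 4, 1]
Event 7: SEND 2->0: VV[2][2]++ -> VV[2]=[0, 0, 3], msg_vec=[0, 0, 3]; VV[0]=max(VV[0],msg_vec) then VV[0][0]++ -> VV[0]=[5, 4, 3]
Event 8: LOCAL 1: VV[1][1]++ -> VV[1]=[0, 5, 1]
Event 2 stamp: [1, 0, 0]
Event 3 stamp: [0, 0, 2]
[1, 0, 0] <= [0, 0, 2]? False
[0, 0, 2] <= [1, 0, 0]? False
Relation: concurrent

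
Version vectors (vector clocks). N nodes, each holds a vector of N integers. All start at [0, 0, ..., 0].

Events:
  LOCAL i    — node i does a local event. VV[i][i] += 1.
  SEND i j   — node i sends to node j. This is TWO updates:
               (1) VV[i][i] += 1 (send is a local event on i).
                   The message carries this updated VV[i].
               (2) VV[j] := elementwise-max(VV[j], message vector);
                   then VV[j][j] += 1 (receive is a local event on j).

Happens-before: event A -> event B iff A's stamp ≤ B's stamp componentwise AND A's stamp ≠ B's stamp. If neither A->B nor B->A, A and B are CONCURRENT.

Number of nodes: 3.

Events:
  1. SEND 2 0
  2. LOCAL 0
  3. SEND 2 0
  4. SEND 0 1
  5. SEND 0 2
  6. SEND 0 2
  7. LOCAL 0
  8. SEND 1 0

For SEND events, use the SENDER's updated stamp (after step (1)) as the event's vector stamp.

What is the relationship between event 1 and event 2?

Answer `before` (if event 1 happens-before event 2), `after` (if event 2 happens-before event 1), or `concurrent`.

Initial: VV[0]=[0, 0, 0]
Initial: VV[1]=[0, 0, 0]
Initial: VV[2]=[0, 0, 0]
Event 1: SEND 2->0: VV[2][2]++ -> VV[2]=[0, 0, 1], msg_vec=[0, 0, 1]; VV[0]=max(VV[0],msg_vec) then VV[0][0]++ -> VV[0]=[1, 0, 1]
Event 2: LOCAL 0: VV[0][0]++ -> VV[0]=[2, 0, 1]
Event 3: SEND 2->0: VV[2][2]++ -> VV[2]=[0, 0, 2], msg_vec=[0, 0, 2]; VV[0]=max(VV[0],msg_vec) then VV[0][0]++ -> VV[0]=[3, 0, 2]
Event 4: SEND 0->1: VV[0][0]++ -> VV[0]=[4, 0, 2], msg_vec=[4, 0, 2]; VV[1]=max(VV[1],msg_vec) then VV[1][1]++ -> VV[1]=[4, 1, 2]
Event 5: SEND 0->2: VV[0][0]++ -> VV[0]=[5, 0, 2], msg_vec=[5, 0, 2]; VV[2]=max(VV[2],msg_vec) then VV[2][2]++ -> VV[2]=[5, 0, 3]
Event 6: SEND 0->2: VV[0][0]++ -> VV[0]=[6, 0, 2], msg_vec=[6, 0, 2]; VV[2]=max(VV[2],msg_vec) then VV[2][2]++ -> VV[2]=[6, 0, 4]
Event 7: LOCAL 0: VV[0][0]++ -> VV[0]=[7, 0, 2]
Event 8: SEND 1->0: VV[1][1]++ -> VV[1]=[4, 2, 2], msg_vec=[4, 2, 2]; VV[0]=max(VV[0],msg_vec) then VV[0][0]++ -> VV[0]=[8, 2, 2]
Event 1 stamp: [0, 0, 1]
Event 2 stamp: [2, 0, 1]
[0, 0, 1] <= [2, 0, 1]? True
[2, 0, 1] <= [0, 0, 1]? False
Relation: before

Answer: before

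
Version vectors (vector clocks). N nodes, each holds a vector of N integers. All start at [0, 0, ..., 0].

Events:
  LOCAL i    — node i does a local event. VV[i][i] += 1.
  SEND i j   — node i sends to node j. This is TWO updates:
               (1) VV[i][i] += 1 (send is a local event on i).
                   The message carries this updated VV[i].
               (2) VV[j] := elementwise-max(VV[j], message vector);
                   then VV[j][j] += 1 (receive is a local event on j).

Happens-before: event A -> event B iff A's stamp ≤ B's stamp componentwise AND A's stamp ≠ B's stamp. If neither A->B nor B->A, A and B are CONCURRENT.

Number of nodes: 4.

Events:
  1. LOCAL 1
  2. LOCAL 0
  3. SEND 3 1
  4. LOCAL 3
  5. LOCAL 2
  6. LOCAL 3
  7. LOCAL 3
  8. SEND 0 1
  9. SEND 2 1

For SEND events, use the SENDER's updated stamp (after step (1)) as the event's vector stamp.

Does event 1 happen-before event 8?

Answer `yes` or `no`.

Initial: VV[0]=[0, 0, 0, 0]
Initial: VV[1]=[0, 0, 0, 0]
Initial: VV[2]=[0, 0, 0, 0]
Initial: VV[3]=[0, 0, 0, 0]
Event 1: LOCAL 1: VV[1][1]++ -> VV[1]=[0, 1, 0, 0]
Event 2: LOCAL 0: VV[0][0]++ -> VV[0]=[1, 0, 0, 0]
Event 3: SEND 3->1: VV[3][3]++ -> VV[3]=[0, 0, 0, 1], msg_vec=[0, 0, 0, 1]; VV[1]=max(VV[1],msg_vec) then VV[1][1]++ -> VV[1]=[0, 2, 0, 1]
Event 4: LOCAL 3: VV[3][3]++ -> VV[3]=[0, 0, 0, 2]
Event 5: LOCAL 2: VV[2][2]++ -> VV[2]=[0, 0, 1, 0]
Event 6: LOCAL 3: VV[3][3]++ -> VV[3]=[0, 0, 0, 3]
Event 7: LOCAL 3: VV[3][3]++ -> VV[3]=[0, 0, 0, 4]
Event 8: SEND 0->1: VV[0][0]++ -> VV[0]=[2, 0, 0, 0], msg_vec=[2, 0, 0, 0]; VV[1]=max(VV[1],msg_vec) then VV[1][1]++ -> VV[1]=[2, 3, 0, 1]
Event 9: SEND 2->1: VV[2][2]++ -> VV[2]=[0, 0, 2, 0], msg_vec=[0, 0, 2, 0]; VV[1]=max(VV[1],msg_vec) then VV[1][1]++ -> VV[1]=[2, 4, 2, 1]
Event 1 stamp: [0, 1, 0, 0]
Event 8 stamp: [2, 0, 0, 0]
[0, 1, 0, 0] <= [2, 0, 0, 0]? False. Equal? False. Happens-before: False

Answer: no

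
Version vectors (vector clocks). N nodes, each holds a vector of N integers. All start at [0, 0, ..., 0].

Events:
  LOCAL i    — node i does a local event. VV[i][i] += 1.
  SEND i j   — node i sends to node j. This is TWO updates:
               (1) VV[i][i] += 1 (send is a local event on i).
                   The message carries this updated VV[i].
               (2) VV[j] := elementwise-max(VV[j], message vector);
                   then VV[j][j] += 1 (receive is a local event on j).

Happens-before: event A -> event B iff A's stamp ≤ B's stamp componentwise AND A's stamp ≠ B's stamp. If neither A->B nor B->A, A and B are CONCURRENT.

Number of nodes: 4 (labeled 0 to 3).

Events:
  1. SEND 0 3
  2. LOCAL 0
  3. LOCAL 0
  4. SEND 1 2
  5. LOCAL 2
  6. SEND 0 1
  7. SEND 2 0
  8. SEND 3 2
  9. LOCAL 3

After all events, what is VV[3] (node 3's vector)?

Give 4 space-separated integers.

Answer: 1 0 0 3

Derivation:
Initial: VV[0]=[0, 0, 0, 0]
Initial: VV[1]=[0, 0, 0, 0]
Initial: VV[2]=[0, 0, 0, 0]
Initial: VV[3]=[0, 0, 0, 0]
Event 1: SEND 0->3: VV[0][0]++ -> VV[0]=[1, 0, 0, 0], msg_vec=[1, 0, 0, 0]; VV[3]=max(VV[3],msg_vec) then VV[3][3]++ -> VV[3]=[1, 0, 0, 1]
Event 2: LOCAL 0: VV[0][0]++ -> VV[0]=[2, 0, 0, 0]
Event 3: LOCAL 0: VV[0][0]++ -> VV[0]=[3, 0, 0, 0]
Event 4: SEND 1->2: VV[1][1]++ -> VV[1]=[0, 1, 0, 0], msg_vec=[0, 1, 0, 0]; VV[2]=max(VV[2],msg_vec) then VV[2][2]++ -> VV[2]=[0, 1, 1, 0]
Event 5: LOCAL 2: VV[2][2]++ -> VV[2]=[0, 1, 2, 0]
Event 6: SEND 0->1: VV[0][0]++ -> VV[0]=[4, 0, 0, 0], msg_vec=[4, 0, 0, 0]; VV[1]=max(VV[1],msg_vec) then VV[1][1]++ -> VV[1]=[4, 2, 0, 0]
Event 7: SEND 2->0: VV[2][2]++ -> VV[2]=[0, 1, 3, 0], msg_vec=[0, 1, 3, 0]; VV[0]=max(VV[0],msg_vec) then VV[0][0]++ -> VV[0]=[5, 1, 3, 0]
Event 8: SEND 3->2: VV[3][3]++ -> VV[3]=[1, 0, 0, 2], msg_vec=[1, 0, 0, 2]; VV[2]=max(VV[2],msg_vec) then VV[2][2]++ -> VV[2]=[1, 1, 4, 2]
Event 9: LOCAL 3: VV[3][3]++ -> VV[3]=[1, 0, 0, 3]
Final vectors: VV[0]=[5, 1, 3, 0]; VV[1]=[4, 2, 0, 0]; VV[2]=[1, 1, 4, 2]; VV[3]=[1, 0, 0, 3]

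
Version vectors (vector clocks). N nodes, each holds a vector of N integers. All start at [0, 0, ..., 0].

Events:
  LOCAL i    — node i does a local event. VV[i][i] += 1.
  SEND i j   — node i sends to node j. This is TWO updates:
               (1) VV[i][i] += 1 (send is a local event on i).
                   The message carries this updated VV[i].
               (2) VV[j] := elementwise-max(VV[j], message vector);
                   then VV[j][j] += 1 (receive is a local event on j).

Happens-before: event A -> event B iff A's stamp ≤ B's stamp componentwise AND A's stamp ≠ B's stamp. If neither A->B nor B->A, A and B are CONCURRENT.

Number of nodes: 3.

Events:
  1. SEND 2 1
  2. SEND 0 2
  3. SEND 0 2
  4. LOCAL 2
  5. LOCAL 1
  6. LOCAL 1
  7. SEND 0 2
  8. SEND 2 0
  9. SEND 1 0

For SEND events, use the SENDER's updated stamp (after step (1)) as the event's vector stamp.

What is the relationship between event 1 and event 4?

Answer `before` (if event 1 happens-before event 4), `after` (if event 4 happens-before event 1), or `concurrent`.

Initial: VV[0]=[0, 0, 0]
Initial: VV[1]=[0, 0, 0]
Initial: VV[2]=[0, 0, 0]
Event 1: SEND 2->1: VV[2][2]++ -> VV[2]=[0, 0, 1], msg_vec=[0, 0, 1]; VV[1]=max(VV[1],msg_vec) then VV[1][1]++ -> VV[1]=[0, 1, 1]
Event 2: SEND 0->2: VV[0][0]++ -> VV[0]=[1, 0, 0], msg_vec=[1, 0, 0]; VV[2]=max(VV[2],msg_vec) then VV[2][2]++ -> VV[2]=[1, 0, 2]
Event 3: SEND 0->2: VV[0][0]++ -> VV[0]=[2, 0, 0], msg_vec=[2, 0, 0]; VV[2]=max(VV[2],msg_vec) then VV[2][2]++ -> VV[2]=[2, 0, 3]
Event 4: LOCAL 2: VV[2][2]++ -> VV[2]=[2, 0, 4]
Event 5: LOCAL 1: VV[1][1]++ -> VV[1]=[0, 2, 1]
Event 6: LOCAL 1: VV[1][1]++ -> VV[1]=[0, 3, 1]
Event 7: SEND 0->2: VV[0][0]++ -> VV[0]=[3, 0, 0], msg_vec=[3, 0, 0]; VV[2]=max(VV[2],msg_vec) then VV[2][2]++ -> VV[2]=[3, 0, 5]
Event 8: SEND 2->0: VV[2][2]++ -> VV[2]=[3, 0, 6], msg_vec=[3, 0, 6]; VV[0]=max(VV[0],msg_vec) then VV[0][0]++ -> VV[0]=[4, 0, 6]
Event 9: SEND 1->0: VV[1][1]++ -> VV[1]=[0, 4, 1], msg_vec=[0, 4, 1]; VV[0]=max(VV[0],msg_vec) then VV[0][0]++ -> VV[0]=[5, 4, 6]
Event 1 stamp: [0, 0, 1]
Event 4 stamp: [2, 0, 4]
[0, 0, 1] <= [2, 0, 4]? True
[2, 0, 4] <= [0, 0, 1]? False
Relation: before

Answer: before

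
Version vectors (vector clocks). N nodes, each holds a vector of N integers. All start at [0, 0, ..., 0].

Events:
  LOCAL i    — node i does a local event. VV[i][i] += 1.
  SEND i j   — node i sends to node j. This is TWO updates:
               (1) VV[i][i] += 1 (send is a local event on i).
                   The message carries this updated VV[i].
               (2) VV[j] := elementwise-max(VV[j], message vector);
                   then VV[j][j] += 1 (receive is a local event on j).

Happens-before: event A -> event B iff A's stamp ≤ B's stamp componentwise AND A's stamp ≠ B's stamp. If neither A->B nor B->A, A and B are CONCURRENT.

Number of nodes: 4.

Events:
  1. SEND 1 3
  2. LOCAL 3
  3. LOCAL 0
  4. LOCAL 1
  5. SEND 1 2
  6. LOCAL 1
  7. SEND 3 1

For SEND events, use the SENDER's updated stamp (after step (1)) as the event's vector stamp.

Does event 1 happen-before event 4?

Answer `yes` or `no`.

Answer: yes

Derivation:
Initial: VV[0]=[0, 0, 0, 0]
Initial: VV[1]=[0, 0, 0, 0]
Initial: VV[2]=[0, 0, 0, 0]
Initial: VV[3]=[0, 0, 0, 0]
Event 1: SEND 1->3: VV[1][1]++ -> VV[1]=[0, 1, 0, 0], msg_vec=[0, 1, 0, 0]; VV[3]=max(VV[3],msg_vec) then VV[3][3]++ -> VV[3]=[0, 1, 0, 1]
Event 2: LOCAL 3: VV[3][3]++ -> VV[3]=[0, 1, 0, 2]
Event 3: LOCAL 0: VV[0][0]++ -> VV[0]=[1, 0, 0, 0]
Event 4: LOCAL 1: VV[1][1]++ -> VV[1]=[0, 2, 0, 0]
Event 5: SEND 1->2: VV[1][1]++ -> VV[1]=[0, 3, 0, 0], msg_vec=[0, 3, 0, 0]; VV[2]=max(VV[2],msg_vec) then VV[2][2]++ -> VV[2]=[0, 3, 1, 0]
Event 6: LOCAL 1: VV[1][1]++ -> VV[1]=[0, 4, 0, 0]
Event 7: SEND 3->1: VV[3][3]++ -> VV[3]=[0, 1, 0, 3], msg_vec=[0, 1, 0, 3]; VV[1]=max(VV[1],msg_vec) then VV[1][1]++ -> VV[1]=[0, 5, 0, 3]
Event 1 stamp: [0, 1, 0, 0]
Event 4 stamp: [0, 2, 0, 0]
[0, 1, 0, 0] <= [0, 2, 0, 0]? True. Equal? False. Happens-before: True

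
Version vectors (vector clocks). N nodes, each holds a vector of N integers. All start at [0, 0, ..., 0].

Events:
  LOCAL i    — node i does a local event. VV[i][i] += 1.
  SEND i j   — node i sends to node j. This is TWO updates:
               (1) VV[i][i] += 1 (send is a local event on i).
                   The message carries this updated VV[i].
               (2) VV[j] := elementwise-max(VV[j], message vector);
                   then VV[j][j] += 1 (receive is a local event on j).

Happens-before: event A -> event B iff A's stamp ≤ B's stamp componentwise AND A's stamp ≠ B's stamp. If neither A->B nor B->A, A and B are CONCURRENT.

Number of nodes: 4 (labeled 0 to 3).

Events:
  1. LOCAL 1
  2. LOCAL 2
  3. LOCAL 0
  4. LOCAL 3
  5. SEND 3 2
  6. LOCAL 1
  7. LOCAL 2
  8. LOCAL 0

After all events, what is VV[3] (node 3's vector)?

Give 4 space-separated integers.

Answer: 0 0 0 2

Derivation:
Initial: VV[0]=[0, 0, 0, 0]
Initial: VV[1]=[0, 0, 0, 0]
Initial: VV[2]=[0, 0, 0, 0]
Initial: VV[3]=[0, 0, 0, 0]
Event 1: LOCAL 1: VV[1][1]++ -> VV[1]=[0, 1, 0, 0]
Event 2: LOCAL 2: VV[2][2]++ -> VV[2]=[0, 0, 1, 0]
Event 3: LOCAL 0: VV[0][0]++ -> VV[0]=[1, 0, 0, 0]
Event 4: LOCAL 3: VV[3][3]++ -> VV[3]=[0, 0, 0, 1]
Event 5: SEND 3->2: VV[3][3]++ -> VV[3]=[0, 0, 0, 2], msg_vec=[0, 0, 0, 2]; VV[2]=max(VV[2],msg_vec) then VV[2][2]++ -> VV[2]=[0, 0, 2, 2]
Event 6: LOCAL 1: VV[1][1]++ -> VV[1]=[0, 2, 0, 0]
Event 7: LOCAL 2: VV[2][2]++ -> VV[2]=[0, 0, 3, 2]
Event 8: LOCAL 0: VV[0][0]++ -> VV[0]=[2, 0, 0, 0]
Final vectors: VV[0]=[2, 0, 0, 0]; VV[1]=[0, 2, 0, 0]; VV[2]=[0, 0, 3, 2]; VV[3]=[0, 0, 0, 2]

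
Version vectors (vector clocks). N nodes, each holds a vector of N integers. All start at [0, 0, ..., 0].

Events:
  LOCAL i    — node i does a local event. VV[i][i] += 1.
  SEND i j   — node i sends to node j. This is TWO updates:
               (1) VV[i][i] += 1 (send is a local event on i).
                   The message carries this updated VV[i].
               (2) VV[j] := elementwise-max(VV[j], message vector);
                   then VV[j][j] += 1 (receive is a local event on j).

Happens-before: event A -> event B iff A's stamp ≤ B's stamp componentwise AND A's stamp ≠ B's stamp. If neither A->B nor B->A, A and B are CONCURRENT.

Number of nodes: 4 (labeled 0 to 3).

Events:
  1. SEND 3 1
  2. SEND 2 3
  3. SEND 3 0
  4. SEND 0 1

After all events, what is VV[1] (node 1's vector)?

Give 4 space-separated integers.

Answer: 2 2 1 3

Derivation:
Initial: VV[0]=[0, 0, 0, 0]
Initial: VV[1]=[0, 0, 0, 0]
Initial: VV[2]=[0, 0, 0, 0]
Initial: VV[3]=[0, 0, 0, 0]
Event 1: SEND 3->1: VV[3][3]++ -> VV[3]=[0, 0, 0, 1], msg_vec=[0, 0, 0, 1]; VV[1]=max(VV[1],msg_vec) then VV[1][1]++ -> VV[1]=[0, 1, 0, 1]
Event 2: SEND 2->3: VV[2][2]++ -> VV[2]=[0, 0, 1, 0], msg_vec=[0, 0, 1, 0]; VV[3]=max(VV[3],msg_vec) then VV[3][3]++ -> VV[3]=[0, 0, 1, 2]
Event 3: SEND 3->0: VV[3][3]++ -> VV[3]=[0, 0, 1, 3], msg_vec=[0, 0, 1, 3]; VV[0]=max(VV[0],msg_vec) then VV[0][0]++ -> VV[0]=[1, 0, 1, 3]
Event 4: SEND 0->1: VV[0][0]++ -> VV[0]=[2, 0, 1, 3], msg_vec=[2, 0, 1, 3]; VV[1]=max(VV[1],msg_vec) then VV[1][1]++ -> VV[1]=[2, 2, 1, 3]
Final vectors: VV[0]=[2, 0, 1, 3]; VV[1]=[2, 2, 1, 3]; VV[2]=[0, 0, 1, 0]; VV[3]=[0, 0, 1, 3]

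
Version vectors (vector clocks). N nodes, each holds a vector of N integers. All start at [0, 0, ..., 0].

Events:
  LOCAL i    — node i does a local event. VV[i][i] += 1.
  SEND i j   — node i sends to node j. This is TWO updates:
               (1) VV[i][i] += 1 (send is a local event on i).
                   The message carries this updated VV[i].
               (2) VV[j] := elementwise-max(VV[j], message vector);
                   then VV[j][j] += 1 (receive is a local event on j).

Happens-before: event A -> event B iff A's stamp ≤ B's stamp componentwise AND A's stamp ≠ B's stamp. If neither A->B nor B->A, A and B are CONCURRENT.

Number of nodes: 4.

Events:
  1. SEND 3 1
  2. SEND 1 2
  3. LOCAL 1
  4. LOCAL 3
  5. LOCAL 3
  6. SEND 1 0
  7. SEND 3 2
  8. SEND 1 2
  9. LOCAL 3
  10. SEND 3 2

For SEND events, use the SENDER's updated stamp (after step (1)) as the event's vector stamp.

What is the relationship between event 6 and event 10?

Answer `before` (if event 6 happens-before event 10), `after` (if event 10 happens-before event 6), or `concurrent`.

Answer: concurrent

Derivation:
Initial: VV[0]=[0, 0, 0, 0]
Initial: VV[1]=[0, 0, 0, 0]
Initial: VV[2]=[0, 0, 0, 0]
Initial: VV[3]=[0, 0, 0, 0]
Event 1: SEND 3->1: VV[3][3]++ -> VV[3]=[0, 0, 0, 1], msg_vec=[0, 0, 0, 1]; VV[1]=max(VV[1],msg_vec) then VV[1][1]++ -> VV[1]=[0, 1, 0, 1]
Event 2: SEND 1->2: VV[1][1]++ -> VV[1]=[0, 2, 0, 1], msg_vec=[0, 2, 0, 1]; VV[2]=max(VV[2],msg_vec) then VV[2][2]++ -> VV[2]=[0, 2, 1, 1]
Event 3: LOCAL 1: VV[1][1]++ -> VV[1]=[0, 3, 0, 1]
Event 4: LOCAL 3: VV[3][3]++ -> VV[3]=[0, 0, 0, 2]
Event 5: LOCAL 3: VV[3][3]++ -> VV[3]=[0, 0, 0, 3]
Event 6: SEND 1->0: VV[1][1]++ -> VV[1]=[0, 4, 0, 1], msg_vec=[0, 4, 0, 1]; VV[0]=max(VV[0],msg_vec) then VV[0][0]++ -> VV[0]=[1, 4, 0, 1]
Event 7: SEND 3->2: VV[3][3]++ -> VV[3]=[0, 0, 0, 4], msg_vec=[0, 0, 0, 4]; VV[2]=max(VV[2],msg_vec) then VV[2][2]++ -> VV[2]=[0, 2, 2, 4]
Event 8: SEND 1->2: VV[1][1]++ -> VV[1]=[0, 5, 0, 1], msg_vec=[0, 5, 0, 1]; VV[2]=max(VV[2],msg_vec) then VV[2][2]++ -> VV[2]=[0, 5, 3, 4]
Event 9: LOCAL 3: VV[3][3]++ -> VV[3]=[0, 0, 0, 5]
Event 10: SEND 3->2: VV[3][3]++ -> VV[3]=[0, 0, 0, 6], msg_vec=[0, 0, 0, 6]; VV[2]=max(VV[2],msg_vec) then VV[2][2]++ -> VV[2]=[0, 5, 4, 6]
Event 6 stamp: [0, 4, 0, 1]
Event 10 stamp: [0, 0, 0, 6]
[0, 4, 0, 1] <= [0, 0, 0, 6]? False
[0, 0, 0, 6] <= [0, 4, 0, 1]? False
Relation: concurrent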